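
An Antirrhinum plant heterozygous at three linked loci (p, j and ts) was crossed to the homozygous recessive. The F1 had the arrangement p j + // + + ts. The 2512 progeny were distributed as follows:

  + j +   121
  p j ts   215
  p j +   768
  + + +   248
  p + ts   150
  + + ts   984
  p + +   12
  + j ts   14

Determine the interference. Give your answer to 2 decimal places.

0.55

The two rarest classes, p + + and + j ts, are the double crossovers. Comparing them with the parentals, only the j allele has switched, so j is the middle locus and the order is p – j – ts.
p–j: (271 + 26)/2512 = 0.1182; j–ts: (463 + 26)/2512 = 0.1947.
Expected DCO frequency = 0.1182 × 0.1947 ≈ 0.02301; observed = 26/2512 ≈ 0.01035.
Coefficient of coincidence = 0.01035/0.02301 ≈ 0.45; interference = 1 − 0.45 = 0.55.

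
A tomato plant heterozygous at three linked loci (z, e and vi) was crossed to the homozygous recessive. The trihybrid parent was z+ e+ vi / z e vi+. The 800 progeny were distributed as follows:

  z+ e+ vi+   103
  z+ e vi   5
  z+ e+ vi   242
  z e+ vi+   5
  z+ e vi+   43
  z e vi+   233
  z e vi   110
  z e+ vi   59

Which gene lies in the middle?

The two rarest classes, z+ e vi and z e+ vi+, are the double crossovers. Comparing them with the parentals, only the e allele has switched, so e is the middle locus and the order is vi – e – z.

e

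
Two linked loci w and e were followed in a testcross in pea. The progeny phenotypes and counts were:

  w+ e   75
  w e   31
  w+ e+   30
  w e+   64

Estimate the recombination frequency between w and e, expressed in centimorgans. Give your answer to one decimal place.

30.5 centimorgans

The two most frequent classes, w+ e (75) and w e+ (64), are the parental types, so the F1 was w+ e / w e+.
The recombinant classes are w+ e+ and w e: 30 + 31 = 61.
Recombination frequency = 61/200 = 0.3050 ≈ 30.5%, i.e. 30.5 centimorgans.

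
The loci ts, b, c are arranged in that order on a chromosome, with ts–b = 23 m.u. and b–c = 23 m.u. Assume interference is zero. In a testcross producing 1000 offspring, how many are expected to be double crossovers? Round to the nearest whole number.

53

Map distances give recombination frequencies of 0.230 and 0.230 for the two intervals.
With no interference, expected double-crossover frequency = 0.230 × 0.230 = 0.05290.
Expected number = 0.05290 × 1000 = 52.90 ≈ 53.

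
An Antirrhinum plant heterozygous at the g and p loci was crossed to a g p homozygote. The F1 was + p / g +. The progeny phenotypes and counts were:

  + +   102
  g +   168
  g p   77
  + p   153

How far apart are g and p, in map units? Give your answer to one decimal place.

35.8 map units

The recombinant classes are + + and g p: 102 + 77 = 179.
Recombination frequency = 179/500 = 0.3580 ≈ 35.8%, i.e. 35.8 map units.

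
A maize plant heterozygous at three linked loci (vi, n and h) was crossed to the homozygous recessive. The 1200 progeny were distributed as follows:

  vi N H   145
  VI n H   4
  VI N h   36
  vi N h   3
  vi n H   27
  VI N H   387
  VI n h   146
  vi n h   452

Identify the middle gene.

n

The two most frequent reciprocal classes, vi n h and VI N H, are the parental types, so the F1 was vi n h / VI N H.
The two rarest classes, vi N h and VI n H, are the double crossovers. Comparing them with the parentals, only the n allele has switched, so n is the middle locus and the order is vi – n – h.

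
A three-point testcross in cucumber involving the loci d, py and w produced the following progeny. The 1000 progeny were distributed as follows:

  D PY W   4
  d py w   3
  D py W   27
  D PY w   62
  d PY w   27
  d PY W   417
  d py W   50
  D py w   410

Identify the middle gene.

d

The two most frequent reciprocal classes, d PY W and D py w, are the parental types, so the F1 was d PY W / D py w.
The two rarest classes, D PY W and d py w, are the double crossovers. Comparing them with the parentals, only the d allele has switched, so d is the middle locus and the order is w – d – py.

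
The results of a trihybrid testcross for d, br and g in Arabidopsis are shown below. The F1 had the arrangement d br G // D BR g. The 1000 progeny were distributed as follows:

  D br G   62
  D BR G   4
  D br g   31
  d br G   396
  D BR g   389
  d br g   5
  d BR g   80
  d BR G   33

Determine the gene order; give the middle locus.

g

The two rarest classes, d br g and D BR G, are the double crossovers. Comparing them with the parentals, only the g allele has switched, so g is the middle locus and the order is d – g – br.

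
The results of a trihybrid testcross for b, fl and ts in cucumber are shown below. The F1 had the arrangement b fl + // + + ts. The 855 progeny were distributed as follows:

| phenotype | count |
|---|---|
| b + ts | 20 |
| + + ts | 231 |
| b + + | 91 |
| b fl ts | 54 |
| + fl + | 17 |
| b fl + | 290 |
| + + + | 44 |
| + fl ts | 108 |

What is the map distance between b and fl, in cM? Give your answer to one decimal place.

The two rarest classes, + fl + and b + ts, are the double crossovers. Comparing them with the parentals, only the b allele has switched, so b is the middle locus and the order is ts – b – fl.
Crossovers in the b–fl interval produce the single-crossover classes b + + and + fl ts (91 + 108 = 199) plus the double crossovers (37).
RF(b–fl) = (199 + 37) / 855 = 236/855 = 0.2760 → 27.6 cM.

27.6 cM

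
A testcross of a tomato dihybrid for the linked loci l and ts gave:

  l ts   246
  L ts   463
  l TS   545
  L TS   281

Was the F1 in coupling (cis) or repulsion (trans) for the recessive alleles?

trans

The two most frequent classes are L ts (463) and l TS (545); these are the parental (non-recombinant) types.
So the F1 carried L ts on one chromosome and l TS on the other — the recessive alleles are on opposite chromosomes (trans / repulsion).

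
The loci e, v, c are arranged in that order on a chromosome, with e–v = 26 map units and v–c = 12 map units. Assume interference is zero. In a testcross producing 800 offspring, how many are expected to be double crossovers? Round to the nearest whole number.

Map distances give recombination frequencies of 0.260 and 0.120 for the two intervals.
With no interference, expected double-crossover frequency = 0.260 × 0.120 = 0.03120.
Expected number = 0.03120 × 800 = 24.96 ≈ 25.

25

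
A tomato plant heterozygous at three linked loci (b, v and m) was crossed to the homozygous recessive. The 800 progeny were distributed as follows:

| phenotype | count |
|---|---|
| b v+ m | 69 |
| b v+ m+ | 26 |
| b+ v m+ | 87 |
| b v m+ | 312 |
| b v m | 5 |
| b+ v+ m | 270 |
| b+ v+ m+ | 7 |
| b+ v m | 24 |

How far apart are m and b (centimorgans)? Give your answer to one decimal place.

The two most frequent reciprocal classes, b+ v+ m and b v m+, are the parental types, so the F1 was b+ v+ m / b v m+.
The two rarest classes, b+ v+ m+ and b v m, are the double crossovers. Comparing them with the parentals, only the m allele has switched, so m is the middle locus and the order is b – m – v.
Crossovers in the b–m interval produce the single-crossover classes b v+ m and b+ v m+ (69 + 87 = 156) plus the double crossovers (12).
RF(b–m) = (156 + 12) / 800 = 168/800 = 0.2100 → 21.0 centimorgans.

21.0 centimorgans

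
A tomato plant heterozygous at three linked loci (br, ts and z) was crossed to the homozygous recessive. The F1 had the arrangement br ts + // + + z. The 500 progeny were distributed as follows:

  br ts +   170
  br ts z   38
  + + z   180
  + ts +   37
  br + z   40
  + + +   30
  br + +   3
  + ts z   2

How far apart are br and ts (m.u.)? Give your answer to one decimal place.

The two rarest classes, br + + and + ts z, are the double crossovers. Comparing them with the parentals, only the ts allele has switched, so ts is the middle locus and the order is br – ts – z.
Crossovers in the br–ts interval produce the single-crossover classes + ts + and br + z (37 + 40 = 77) plus the double crossovers (5).
RF(br–ts) = (77 + 5) / 500 = 82/500 = 0.1640 → 16.4 m.u.

16.4 m.u.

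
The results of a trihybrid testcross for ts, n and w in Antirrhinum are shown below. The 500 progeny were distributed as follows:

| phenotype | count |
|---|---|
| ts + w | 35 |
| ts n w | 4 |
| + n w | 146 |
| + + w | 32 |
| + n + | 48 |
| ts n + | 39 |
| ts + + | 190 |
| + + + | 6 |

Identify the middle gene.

The two most frequent reciprocal classes, + n w and ts + +, are the parental types, so the F1 was + n w / ts + +.
The two rarest classes, ts n w and + + +, are the double crossovers. Comparing them with the parentals, only the ts allele has switched, so ts is the middle locus and the order is n – ts – w.

ts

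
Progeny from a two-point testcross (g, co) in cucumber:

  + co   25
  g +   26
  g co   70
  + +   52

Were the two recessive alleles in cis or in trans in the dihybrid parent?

cis

The two most frequent classes are + + (52) and g co (70); these are the parental (non-recombinant) types.
So the F1 carried + + on one chromosome and g co on the other — the recessive alleles are on the same chromosome (cis / coupling).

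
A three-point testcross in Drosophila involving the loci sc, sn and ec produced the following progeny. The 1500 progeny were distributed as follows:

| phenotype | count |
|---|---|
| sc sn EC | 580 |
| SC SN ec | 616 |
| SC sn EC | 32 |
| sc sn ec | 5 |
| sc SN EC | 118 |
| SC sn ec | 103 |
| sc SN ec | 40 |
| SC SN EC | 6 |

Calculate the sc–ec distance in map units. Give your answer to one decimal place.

The two most frequent reciprocal classes, sc sn EC and SC SN ec, are the parental types, so the F1 was sc sn EC / SC SN ec.
The two rarest classes, sc sn ec and SC SN EC, are the double crossovers. Comparing them with the parentals, only the ec allele has switched, so ec is the middle locus and the order is sn – ec – sc.
Crossovers in the ec–sc interval produce the single-crossover classes SC sn EC and sc SN ec (32 + 40 = 72) plus the double crossovers (11).
RF(ec–sc) = (72 + 11) / 1500 = 83/1500 = 0.0553 → 5.5 map units.

5.5 map units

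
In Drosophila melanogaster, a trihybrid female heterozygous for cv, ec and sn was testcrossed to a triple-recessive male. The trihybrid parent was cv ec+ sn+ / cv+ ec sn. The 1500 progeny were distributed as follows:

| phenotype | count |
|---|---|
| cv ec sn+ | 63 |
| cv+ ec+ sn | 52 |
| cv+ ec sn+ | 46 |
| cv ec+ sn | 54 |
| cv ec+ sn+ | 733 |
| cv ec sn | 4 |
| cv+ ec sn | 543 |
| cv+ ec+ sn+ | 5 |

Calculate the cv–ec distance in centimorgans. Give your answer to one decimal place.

8.3 centimorgans

The two rarest classes, cv+ ec+ sn+ and cv ec sn, are the double crossovers. Comparing them with the parentals, only the cv allele has switched, so cv is the middle locus and the order is ec – cv – sn.
Crossovers in the ec–cv interval produce the single-crossover classes cv ec sn+ and cv+ ec+ sn (63 + 52 = 115) plus the double crossovers (9).
RF(ec–cv) = (115 + 9) / 1500 = 124/1500 = 0.0827 → 8.3 centimorgans.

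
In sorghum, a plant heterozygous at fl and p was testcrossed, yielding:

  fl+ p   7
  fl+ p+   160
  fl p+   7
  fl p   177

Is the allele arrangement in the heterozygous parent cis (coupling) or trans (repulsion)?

The two most frequent classes are fl+ p+ (160) and fl p (177); these are the parental (non-recombinant) types.
So the F1 carried fl+ p+ on one chromosome and fl p on the other — the recessive alleles are on the same chromosome (cis / coupling).

cis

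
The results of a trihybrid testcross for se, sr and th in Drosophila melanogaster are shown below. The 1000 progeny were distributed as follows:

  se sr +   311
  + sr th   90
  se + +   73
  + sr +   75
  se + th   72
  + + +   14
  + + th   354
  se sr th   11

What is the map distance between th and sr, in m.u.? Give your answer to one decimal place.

The two most frequent reciprocal classes, se sr + and + + th, are the parental types, so the F1 was se sr + / + + th.
The two rarest classes, se sr th and + + +, are the double crossovers. Comparing them with the parentals, only the th allele has switched, so th is the middle locus and the order is se – th – sr.
Crossovers in the th–sr interval produce the single-crossover classes se + + and + sr th (73 + 90 = 163) plus the double crossovers (25).
RF(th–sr) = (163 + 25) / 1000 = 188/1000 = 0.1880 → 18.8 m.u.

18.8 m.u.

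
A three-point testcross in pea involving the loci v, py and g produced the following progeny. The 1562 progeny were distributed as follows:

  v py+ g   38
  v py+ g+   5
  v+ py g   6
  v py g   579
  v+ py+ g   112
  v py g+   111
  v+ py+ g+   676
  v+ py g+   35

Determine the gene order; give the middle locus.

The two most frequent reciprocal classes, v py g and v+ py+ g+, are the parental types, so the F1 was v py g / v+ py+ g+.
The two rarest classes, v+ py g and v py+ g+, are the double crossovers. Comparing them with the parentals, only the v allele has switched, so v is the middle locus and the order is py – v – g.

v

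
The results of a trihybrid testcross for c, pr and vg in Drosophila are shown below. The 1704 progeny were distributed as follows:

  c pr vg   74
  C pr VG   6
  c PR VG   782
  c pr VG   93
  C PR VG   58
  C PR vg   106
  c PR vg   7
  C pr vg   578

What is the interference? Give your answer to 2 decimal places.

The two most frequent reciprocal classes, c PR VG and C pr vg, are the parental types, so the F1 was c PR VG / C pr vg.
The two rarest classes, c PR vg and C pr VG, are the double crossovers. Comparing them with the parentals, only the vg allele has switched, so vg is the middle locus and the order is pr – vg – c.
pr–vg: (199 + 13)/1704 = 0.1244; vg–c: (132 + 13)/1704 = 0.0851.
Expected DCO frequency = 0.1244 × 0.0851 ≈ 0.01059; observed = 13/1704 ≈ 0.00763.
Coefficient of coincidence = 0.00763/0.01059 ≈ 0.72; interference = 1 − 0.72 = 0.28.

0.28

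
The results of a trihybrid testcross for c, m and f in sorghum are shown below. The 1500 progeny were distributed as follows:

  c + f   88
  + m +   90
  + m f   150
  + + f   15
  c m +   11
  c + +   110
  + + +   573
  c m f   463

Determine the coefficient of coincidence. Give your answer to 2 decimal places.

0.67

The two most frequent reciprocal classes, + + + and c m f, are the parental types, so the F1 was + + + / c m f.
The two rarest classes, + + f and c m +, are the double crossovers. Comparing them with the parentals, only the f allele has switched, so f is the middle locus and the order is m – f – c.
m–f: (178 + 26)/1500 = 0.1360; f–c: (260 + 26)/1500 = 0.1907.
Expected DCO frequency = 0.1360 × 0.1907 ≈ 0.02594; observed = 26/1500 ≈ 0.01733.
Coefficient of coincidence = 0.01733/0.02594 ≈ 0.67.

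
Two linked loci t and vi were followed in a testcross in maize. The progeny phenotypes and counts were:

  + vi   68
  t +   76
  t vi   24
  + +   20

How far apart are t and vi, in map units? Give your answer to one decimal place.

The two most frequent classes, + vi (68) and t + (76), are the parental types, so the F1 was + vi / t +.
The recombinant classes are + + and t vi: 20 + 24 = 44.
Recombination frequency = 44/188 = 0.2340 ≈ 23.4%, i.e. 23.4 map units.

23.4 map units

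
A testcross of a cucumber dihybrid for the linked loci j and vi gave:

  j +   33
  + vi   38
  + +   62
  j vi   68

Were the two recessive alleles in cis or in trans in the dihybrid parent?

The two most frequent classes are + + (62) and j vi (68); these are the parental (non-recombinant) types.
So the F1 carried + + on one chromosome and j vi on the other — the recessive alleles are on the same chromosome (cis / coupling).

cis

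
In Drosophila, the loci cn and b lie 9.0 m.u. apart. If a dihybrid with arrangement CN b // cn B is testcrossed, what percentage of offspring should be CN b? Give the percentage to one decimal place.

A map distance of 9.0 m.u. corresponds to a recombination frequency of 0.090.
The F1 is CN b / cn B, so CN b is a parental gamete class with expected frequency (1 − r)/2 = 0.910/2 = 0.4550.
That is 0.4550 = 45.5% of the progeny.

45.5%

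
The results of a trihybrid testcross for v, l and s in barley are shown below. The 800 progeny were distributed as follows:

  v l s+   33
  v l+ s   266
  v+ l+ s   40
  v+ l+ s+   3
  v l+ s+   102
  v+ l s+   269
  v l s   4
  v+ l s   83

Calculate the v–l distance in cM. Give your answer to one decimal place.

The two most frequent reciprocal classes, v+ l s+ and v l+ s, are the parental types, so the F1 was v+ l s+ / v l+ s.
The two rarest classes, v+ l+ s+ and v l s, are the double crossovers. Comparing them with the parentals, only the l allele has switched, so l is the middle locus and the order is s – l – v.
Crossovers in the l–v interval produce the single-crossover classes v l s+ and v+ l+ s (33 + 40 = 73) plus the double crossovers (7).
RF(l–v) = (73 + 7) / 800 = 80/800 = 0.1000 → 10.0 cM.

10.0 cM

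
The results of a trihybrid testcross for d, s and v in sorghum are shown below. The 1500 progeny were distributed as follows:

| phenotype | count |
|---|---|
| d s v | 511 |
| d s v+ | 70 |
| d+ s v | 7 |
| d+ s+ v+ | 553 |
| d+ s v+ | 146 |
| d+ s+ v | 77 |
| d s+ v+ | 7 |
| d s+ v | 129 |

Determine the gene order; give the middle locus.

d

The two most frequent reciprocal classes, d+ s+ v+ and d s v, are the parental types, so the F1 was d+ s+ v+ / d s v.
The two rarest classes, d s+ v+ and d+ s v, are the double crossovers. Comparing them with the parentals, only the d allele has switched, so d is the middle locus and the order is v – d – s.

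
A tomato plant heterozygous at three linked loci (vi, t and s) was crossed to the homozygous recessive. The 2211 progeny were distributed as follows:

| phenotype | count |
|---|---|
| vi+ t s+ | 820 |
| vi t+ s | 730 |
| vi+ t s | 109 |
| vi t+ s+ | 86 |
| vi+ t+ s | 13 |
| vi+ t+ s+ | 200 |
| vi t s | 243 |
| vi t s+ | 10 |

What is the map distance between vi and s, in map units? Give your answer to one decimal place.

The two most frequent reciprocal classes, vi t+ s and vi+ t s+, are the parental types, so the F1 was vi t+ s / vi+ t s+.
The two rarest classes, vi+ t+ s and vi t s+, are the double crossovers. Comparing them with the parentals, only the vi allele has switched, so vi is the middle locus and the order is s – vi – t.
Crossovers in the s–vi interval produce the single-crossover classes vi t+ s+ and vi+ t s (86 + 109 = 195) plus the double crossovers (23).
RF(s–vi) = (195 + 23) / 2211 = 218/2211 = 0.0986 → 9.9 map units.

9.9 map units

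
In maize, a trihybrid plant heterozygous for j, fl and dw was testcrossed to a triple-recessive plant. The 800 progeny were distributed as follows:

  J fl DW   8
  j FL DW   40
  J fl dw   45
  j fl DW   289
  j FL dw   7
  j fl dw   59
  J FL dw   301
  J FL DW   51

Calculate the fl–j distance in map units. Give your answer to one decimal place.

The two most frequent reciprocal classes, j fl DW and J FL dw, are the parental types, so the F1 was j fl DW / J FL dw.
The two rarest classes, J fl DW and j FL dw, are the double crossovers. Comparing them with the parentals, only the j allele has switched, so j is the middle locus and the order is dw – j – fl.
Crossovers in the j–fl interval produce the single-crossover classes j FL DW and J fl dw (40 + 45 = 85) plus the double crossovers (15).
RF(j–fl) = (85 + 15) / 800 = 100/800 = 0.1250 → 12.5 map units.

12.5 map units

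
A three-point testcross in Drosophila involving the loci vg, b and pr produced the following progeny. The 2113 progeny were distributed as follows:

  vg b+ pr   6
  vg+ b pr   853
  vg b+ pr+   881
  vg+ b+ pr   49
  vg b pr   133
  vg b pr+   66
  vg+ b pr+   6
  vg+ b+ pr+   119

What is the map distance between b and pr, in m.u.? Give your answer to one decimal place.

The two most frequent reciprocal classes, vg b+ pr+ and vg+ b pr, are the parental types, so the F1 was vg b+ pr+ / vg+ b pr.
The two rarest classes, vg b+ pr and vg+ b pr+, are the double crossovers. Comparing them with the parentals, only the pr allele has switched, so pr is the middle locus and the order is b – pr – vg.
Crossovers in the b–pr interval produce the single-crossover classes vg b pr+ and vg+ b+ pr (66 + 49 = 115) plus the double crossovers (12).
RF(b–pr) = (115 + 12) / 2113 = 127/2113 = 0.0601 → 6.0 m.u.

6.0 m.u.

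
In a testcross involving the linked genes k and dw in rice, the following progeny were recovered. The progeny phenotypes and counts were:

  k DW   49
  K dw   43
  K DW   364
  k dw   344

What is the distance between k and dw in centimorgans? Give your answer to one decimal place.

11.5 centimorgans

The two most frequent classes, K DW (364) and k dw (344), are the parental types, so the F1 was K DW / k dw.
The recombinant classes are K dw and k DW: 43 + 49 = 92.
Recombination frequency = 92/800 = 0.1150 ≈ 11.5%, i.e. 11.5 centimorgans.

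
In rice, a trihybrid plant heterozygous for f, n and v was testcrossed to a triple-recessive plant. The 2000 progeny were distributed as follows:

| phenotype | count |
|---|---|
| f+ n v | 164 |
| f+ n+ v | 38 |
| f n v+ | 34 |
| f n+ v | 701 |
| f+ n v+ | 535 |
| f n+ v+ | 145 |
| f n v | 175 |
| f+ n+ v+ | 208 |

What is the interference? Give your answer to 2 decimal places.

0.17

The two most frequent reciprocal classes, f n+ v and f+ n v+, are the parental types, so the F1 was f n+ v / f+ n v+.
The two rarest classes, f+ n+ v and f n v+, are the double crossovers. Comparing them with the parentals, only the f allele has switched, so f is the middle locus and the order is v – f – n.
v–f: (309 + 72)/2000 = 0.1905; f–n: (383 + 72)/2000 = 0.2275.
Expected DCO frequency = 0.1905 × 0.2275 ≈ 0.04334; observed = 72/2000 ≈ 0.03600.
Coefficient of coincidence = 0.03600/0.04334 ≈ 0.83; interference = 1 − 0.83 = 0.17.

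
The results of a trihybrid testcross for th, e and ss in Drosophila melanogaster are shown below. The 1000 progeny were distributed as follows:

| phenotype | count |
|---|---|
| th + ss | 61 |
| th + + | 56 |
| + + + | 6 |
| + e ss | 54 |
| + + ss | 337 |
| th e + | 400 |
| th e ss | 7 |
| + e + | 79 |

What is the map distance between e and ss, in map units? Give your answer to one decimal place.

12.3 map units

The two most frequent reciprocal classes, + + ss and th e +, are the parental types, so the F1 was + + ss / th e +.
The two rarest classes, + + + and th e ss, are the double crossovers. Comparing them with the parentals, only the ss allele has switched, so ss is the middle locus and the order is th – ss – e.
Crossovers in the ss–e interval produce the single-crossover classes + e ss and th + + (54 + 56 = 110) plus the double crossovers (13).
RF(ss–e) = (110 + 13) / 1000 = 123/1000 = 0.1230 → 12.3 map units.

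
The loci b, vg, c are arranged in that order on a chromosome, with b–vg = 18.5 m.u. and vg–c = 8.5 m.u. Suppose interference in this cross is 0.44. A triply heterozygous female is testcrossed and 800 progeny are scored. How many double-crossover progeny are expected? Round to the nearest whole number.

Map distances give recombination frequencies of 0.185 and 0.085 for the two intervals.
With interference 0.44 (so coincidence = 0.56), expected double-crossover frequency = 0.185 × 0.085 × 0.56 = 0.00881.
Expected number = 0.00881 × 800 = 7.04 ≈ 7.

7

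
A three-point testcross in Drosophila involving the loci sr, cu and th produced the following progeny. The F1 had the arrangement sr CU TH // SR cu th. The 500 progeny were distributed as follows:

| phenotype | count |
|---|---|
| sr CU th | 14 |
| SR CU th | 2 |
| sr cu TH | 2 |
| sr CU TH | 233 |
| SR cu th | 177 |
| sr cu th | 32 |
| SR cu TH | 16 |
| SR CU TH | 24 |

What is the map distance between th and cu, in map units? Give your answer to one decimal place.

6.8 map units

The two rarest classes, sr cu TH and SR CU th, are the double crossovers. Comparing them with the parentals, only the cu allele has switched, so cu is the middle locus and the order is th – cu – sr.
Crossovers in the th–cu interval produce the single-crossover classes sr CU th and SR cu TH (14 + 16 = 30) plus the double crossovers (4).
RF(th–cu) = (30 + 4) / 500 = 34/500 = 0.0680 → 6.8 map units.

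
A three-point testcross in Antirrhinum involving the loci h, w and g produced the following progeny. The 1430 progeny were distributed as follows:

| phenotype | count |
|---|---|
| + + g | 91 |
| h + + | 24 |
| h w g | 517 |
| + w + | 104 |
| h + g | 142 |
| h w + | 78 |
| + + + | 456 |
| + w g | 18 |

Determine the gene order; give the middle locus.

The two most frequent reciprocal classes, + + + and h w g, are the parental types, so the F1 was + + + / h w g.
The two rarest classes, h + + and + w g, are the double crossovers. Comparing them with the parentals, only the h allele has switched, so h is the middle locus and the order is g – h – w.

h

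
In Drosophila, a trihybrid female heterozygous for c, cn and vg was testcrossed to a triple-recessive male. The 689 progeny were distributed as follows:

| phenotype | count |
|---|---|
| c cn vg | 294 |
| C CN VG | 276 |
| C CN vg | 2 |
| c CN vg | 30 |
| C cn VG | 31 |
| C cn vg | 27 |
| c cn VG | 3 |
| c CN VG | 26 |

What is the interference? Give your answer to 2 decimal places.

0.10

The two most frequent reciprocal classes, c cn vg and C CN VG, are the parental types, so the F1 was c cn vg / C CN VG.
The two rarest classes, c cn VG and C CN vg, are the double crossovers. Comparing them with the parentals, only the vg allele has switched, so vg is the middle locus and the order is cn – vg – c.
cn–vg: (61 + 5)/689 = 0.0958; vg–c: (53 + 5)/689 = 0.0842.
Expected DCO frequency = 0.0958 × 0.0842 ≈ 0.00807; observed = 5/689 ≈ 0.00726.
Coefficient of coincidence = 0.00726/0.00807 ≈ 0.90; interference = 1 − 0.90 = 0.10.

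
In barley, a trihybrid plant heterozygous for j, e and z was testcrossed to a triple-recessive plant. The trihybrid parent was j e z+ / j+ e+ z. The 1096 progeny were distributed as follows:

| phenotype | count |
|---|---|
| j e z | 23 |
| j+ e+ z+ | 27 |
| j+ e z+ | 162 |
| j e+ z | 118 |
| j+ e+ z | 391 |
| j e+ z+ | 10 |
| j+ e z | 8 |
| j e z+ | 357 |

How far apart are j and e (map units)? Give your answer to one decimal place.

The two rarest classes, j e+ z+ and j+ e z, are the double crossovers. Comparing them with the parentals, only the e allele has switched, so e is the middle locus and the order is z – e – j.
Crossovers in the e–j interval produce the single-crossover classes j+ e z+ and j e+ z (162 + 118 = 280) plus the double crossovers (18).
RF(e–j) = (280 + 18) / 1096 = 298/1096 = 0.2719 → 27.2 map units.

27.2 map units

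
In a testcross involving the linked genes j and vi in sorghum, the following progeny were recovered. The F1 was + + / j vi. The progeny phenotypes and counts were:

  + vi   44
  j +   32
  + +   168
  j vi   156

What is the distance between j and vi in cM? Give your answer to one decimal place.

19.0 cM

The recombinant classes are + vi and j +: 44 + 32 = 76.
Recombination frequency = 76/400 = 0.1900 ≈ 19.0%, i.e. 19.0 cM.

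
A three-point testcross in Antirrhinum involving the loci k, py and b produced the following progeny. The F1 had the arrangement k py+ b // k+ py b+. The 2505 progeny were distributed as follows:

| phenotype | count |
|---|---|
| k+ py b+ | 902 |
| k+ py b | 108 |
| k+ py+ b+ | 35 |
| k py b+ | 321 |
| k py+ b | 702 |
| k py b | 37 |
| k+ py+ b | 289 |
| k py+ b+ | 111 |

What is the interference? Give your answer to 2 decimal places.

0.09

The two rarest classes, k py b and k+ py+ b+, are the double crossovers. Comparing them with the parentals, only the py allele has switched, so py is the middle locus and the order is k – py – b.
k–py: (610 + 72)/2505 = 0.2723; py–b: (219 + 72)/2505 = 0.1162.
Expected DCO frequency = 0.2723 × 0.1162 ≈ 0.03164; observed = 72/2505 ≈ 0.02874.
Coefficient of coincidence = 0.02874/0.03164 ≈ 0.91; interference = 1 − 0.91 = 0.09.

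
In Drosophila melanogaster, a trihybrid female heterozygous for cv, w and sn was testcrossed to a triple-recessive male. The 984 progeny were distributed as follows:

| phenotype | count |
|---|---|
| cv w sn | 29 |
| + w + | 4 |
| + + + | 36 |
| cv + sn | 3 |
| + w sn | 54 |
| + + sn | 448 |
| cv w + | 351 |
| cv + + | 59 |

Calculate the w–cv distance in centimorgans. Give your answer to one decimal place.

The two most frequent reciprocal classes, cv w + and + + sn, are the parental types, so the F1 was cv w + / + + sn.
The two rarest classes, + w + and cv + sn, are the double crossovers. Comparing them with the parentals, only the cv allele has switched, so cv is the middle locus and the order is sn – cv – w.
Crossovers in the cv–w interval produce the single-crossover classes cv + + and + w sn (59 + 54 = 113) plus the double crossovers (7).
RF(cv–w) = (113 + 7) / 984 = 120/984 = 0.1220 → 12.2 centimorgans.

12.2 centimorgans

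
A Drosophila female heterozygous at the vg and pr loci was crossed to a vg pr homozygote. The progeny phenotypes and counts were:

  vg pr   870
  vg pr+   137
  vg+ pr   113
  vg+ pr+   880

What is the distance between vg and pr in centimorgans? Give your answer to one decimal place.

12.5 centimorgans

The two most frequent classes, vg+ pr+ (880) and vg pr (870), are the parental types, so the F1 was vg+ pr+ / vg pr.
The recombinant classes are vg+ pr and vg pr+: 113 + 137 = 250.
Recombination frequency = 250/2000 = 0.1250 ≈ 12.5%, i.e. 12.5 centimorgans.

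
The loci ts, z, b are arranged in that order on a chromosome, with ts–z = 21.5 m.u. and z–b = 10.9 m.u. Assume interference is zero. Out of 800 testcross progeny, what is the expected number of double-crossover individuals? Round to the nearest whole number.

19

Map distances give recombination frequencies of 0.215 and 0.109 for the two intervals.
With no interference, expected double-crossover frequency = 0.215 × 0.109 = 0.02344.
Expected number = 0.02344 × 800 = 18.75 ≈ 19.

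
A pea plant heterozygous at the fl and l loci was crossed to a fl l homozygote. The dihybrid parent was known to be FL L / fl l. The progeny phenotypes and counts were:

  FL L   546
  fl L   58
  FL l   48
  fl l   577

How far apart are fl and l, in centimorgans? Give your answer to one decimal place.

8.6 centimorgans

The recombinant classes are FL l and fl L: 48 + 58 = 106.
Recombination frequency = 106/1229 = 0.0862 ≈ 8.6%, i.e. 8.6 centimorgans.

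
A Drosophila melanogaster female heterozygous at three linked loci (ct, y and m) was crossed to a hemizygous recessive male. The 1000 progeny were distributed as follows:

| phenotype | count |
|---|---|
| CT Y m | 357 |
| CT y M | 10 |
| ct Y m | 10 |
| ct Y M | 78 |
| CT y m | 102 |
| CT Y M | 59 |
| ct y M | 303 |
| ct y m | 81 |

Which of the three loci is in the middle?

The two most frequent reciprocal classes, ct y M and CT Y m, are the parental types, so the F1 was ct y M / CT Y m.
The two rarest classes, CT y M and ct Y m, are the double crossovers. Comparing them with the parentals, only the ct allele has switched, so ct is the middle locus and the order is m – ct – y.

ct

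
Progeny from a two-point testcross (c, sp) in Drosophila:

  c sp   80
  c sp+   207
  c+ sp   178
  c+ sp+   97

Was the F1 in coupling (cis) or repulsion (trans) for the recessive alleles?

The two most frequent classes are c+ sp (178) and c sp+ (207); these are the parental (non-recombinant) types.
So the F1 carried c+ sp on one chromosome and c sp+ on the other — the recessive alleles are on opposite chromosomes (trans / repulsion).

trans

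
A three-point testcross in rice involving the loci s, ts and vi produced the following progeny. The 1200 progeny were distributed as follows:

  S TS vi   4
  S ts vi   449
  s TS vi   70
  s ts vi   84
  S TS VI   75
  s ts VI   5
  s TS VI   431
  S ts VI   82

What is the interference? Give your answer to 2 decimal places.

The two most frequent reciprocal classes, S ts vi and s TS VI, are the parental types, so the F1 was S ts vi / s TS VI.
The two rarest classes, S TS vi and s ts VI, are the double crossovers. Comparing them with the parentals, only the ts allele has switched, so ts is the middle locus and the order is vi – ts – s.
vi–ts: (152 + 9)/1200 = 0.1342; ts–s: (159 + 9)/1200 = 0.1400.
Expected DCO frequency = 0.1342 × 0.1400 ≈ 0.01879; observed = 9/1200 ≈ 0.00750.
Coefficient of coincidence = 0.00750/0.01879 ≈ 0.40; interference = 1 − 0.40 = 0.60.

0.60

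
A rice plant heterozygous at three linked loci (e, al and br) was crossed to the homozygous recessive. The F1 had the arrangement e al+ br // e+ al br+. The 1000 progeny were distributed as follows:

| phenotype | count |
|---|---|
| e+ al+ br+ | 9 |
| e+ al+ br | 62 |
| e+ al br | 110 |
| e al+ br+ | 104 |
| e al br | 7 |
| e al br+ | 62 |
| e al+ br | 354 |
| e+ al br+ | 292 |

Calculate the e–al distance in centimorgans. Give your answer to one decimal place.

14.0 centimorgans

The two rarest classes, e al br and e+ al+ br+, are the double crossovers. Comparing them with the parentals, only the al allele has switched, so al is the middle locus and the order is e – al – br.
Crossovers in the e–al interval produce the single-crossover classes e+ al+ br and e al br+ (62 + 62 = 124) plus the double crossovers (16).
RF(e–al) = (124 + 16) / 1000 = 140/1000 = 0.1400 → 14.0 centimorgans.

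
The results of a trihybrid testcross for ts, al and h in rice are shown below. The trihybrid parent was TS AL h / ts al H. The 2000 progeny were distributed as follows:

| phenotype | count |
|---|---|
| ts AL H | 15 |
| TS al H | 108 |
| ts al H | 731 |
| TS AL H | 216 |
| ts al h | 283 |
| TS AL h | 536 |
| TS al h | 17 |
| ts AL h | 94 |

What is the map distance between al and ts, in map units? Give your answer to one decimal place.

11.7 map units

The two rarest classes, TS al h and ts AL H, are the double crossovers. Comparing them with the parentals, only the al allele has switched, so al is the middle locus and the order is h – al – ts.
Crossovers in the al–ts interval produce the single-crossover classes ts AL h and TS al H (94 + 108 = 202) plus the double crossovers (32).
RF(al–ts) = (202 + 32) / 2000 = 234/2000 = 0.1170 → 11.7 map units.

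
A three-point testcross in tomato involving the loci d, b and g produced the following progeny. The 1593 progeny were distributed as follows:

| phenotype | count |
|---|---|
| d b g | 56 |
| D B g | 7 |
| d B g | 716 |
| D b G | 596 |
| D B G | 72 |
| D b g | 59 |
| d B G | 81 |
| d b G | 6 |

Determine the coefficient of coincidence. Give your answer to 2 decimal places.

0.96

The two most frequent reciprocal classes, D b G and d B g, are the parental types, so the F1 was D b G / d B g.
The two rarest classes, d b G and D B g, are the double crossovers. Comparing them with the parentals, only the d allele has switched, so d is the middle locus and the order is b – d – g.
b–d: (128 + 13)/1593 = 0.0885; d–g: (140 + 13)/1593 = 0.0960.
Expected DCO frequency = 0.0885 × 0.0960 ≈ 0.00850; observed = 13/1593 ≈ 0.00816.
Coefficient of coincidence = 0.00816/0.00850 ≈ 0.96.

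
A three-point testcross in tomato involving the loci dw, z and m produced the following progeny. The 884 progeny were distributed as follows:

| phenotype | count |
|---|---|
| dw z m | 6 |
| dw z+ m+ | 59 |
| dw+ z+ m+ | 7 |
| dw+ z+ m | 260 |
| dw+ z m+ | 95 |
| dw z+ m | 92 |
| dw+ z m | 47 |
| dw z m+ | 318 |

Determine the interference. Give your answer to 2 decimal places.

0.52

The two most frequent reciprocal classes, dw+ z+ m and dw z m+, are the parental types, so the F1 was dw+ z+ m / dw z m+.
The two rarest classes, dw+ z+ m+ and dw z m, are the double crossovers. Comparing them with the parentals, only the m allele has switched, so m is the middle locus and the order is z – m – dw.
z–m: (106 + 13)/884 = 0.1346; m–dw: (187 + 13)/884 = 0.2262.
Expected DCO frequency = 0.1346 × 0.2262 ≈ 0.03045; observed = 13/884 ≈ 0.01471.
Coefficient of coincidence = 0.01471/0.03045 ≈ 0.48; interference = 1 − 0.48 = 0.52.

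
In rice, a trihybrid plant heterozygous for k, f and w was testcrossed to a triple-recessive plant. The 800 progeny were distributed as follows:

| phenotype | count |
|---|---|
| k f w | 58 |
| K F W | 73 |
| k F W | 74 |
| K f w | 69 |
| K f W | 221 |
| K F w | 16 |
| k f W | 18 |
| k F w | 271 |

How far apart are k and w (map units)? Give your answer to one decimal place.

The two most frequent reciprocal classes, K f W and k F w, are the parental types, so the F1 was K f W / k F w.
The two rarest classes, k f W and K F w, are the double crossovers. Comparing them with the parentals, only the k allele has switched, so k is the middle locus and the order is f – k – w.
Crossovers in the k–w interval produce the single-crossover classes K f w and k F W (69 + 74 = 143) plus the double crossovers (34).
RF(k–w) = (143 + 34) / 800 = 177/800 = 0.2213 → 22.1 map units.

22.1 map units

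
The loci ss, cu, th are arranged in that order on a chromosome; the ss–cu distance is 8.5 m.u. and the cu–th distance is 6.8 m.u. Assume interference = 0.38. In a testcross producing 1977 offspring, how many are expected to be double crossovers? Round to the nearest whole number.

7

Map distances give recombination frequencies of 0.085 and 0.068 for the two intervals.
With interference 0.38 (so coincidence = 0.62), expected double-crossover frequency = 0.085 × 0.068 × 0.62 = 0.00358.
Expected number = 0.00358 × 1977 = 7.08 ≈ 7.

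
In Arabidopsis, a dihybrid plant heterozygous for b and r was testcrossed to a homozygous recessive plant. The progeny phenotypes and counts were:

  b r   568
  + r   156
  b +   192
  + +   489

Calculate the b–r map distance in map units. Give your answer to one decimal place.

The two most frequent classes, + + (489) and b r (568), are the parental types, so the F1 was + + / b r.
The recombinant classes are + r and b +: 156 + 192 = 348.
Recombination frequency = 348/1405 = 0.2477 ≈ 24.8%, i.e. 24.8 map units.

24.8 map units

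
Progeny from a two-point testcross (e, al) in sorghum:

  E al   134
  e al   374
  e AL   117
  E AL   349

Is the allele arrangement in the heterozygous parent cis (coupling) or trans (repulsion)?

The two most frequent classes are E AL (349) and e al (374); these are the parental (non-recombinant) types.
So the F1 carried E AL on one chromosome and e al on the other — the recessive alleles are on the same chromosome (cis / coupling).

cis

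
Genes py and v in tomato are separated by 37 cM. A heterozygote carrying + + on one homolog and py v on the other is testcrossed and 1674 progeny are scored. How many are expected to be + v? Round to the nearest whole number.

310

A map distance of 37 cM corresponds to a recombination frequency of 0.370.
The F1 is + + / py v, so + v is a recombinant gamete class with expected frequency r/2 = 0.370/2 = 0.1850.
Expected number = 0.1850 × 1674 = 309.69 ≈ 310.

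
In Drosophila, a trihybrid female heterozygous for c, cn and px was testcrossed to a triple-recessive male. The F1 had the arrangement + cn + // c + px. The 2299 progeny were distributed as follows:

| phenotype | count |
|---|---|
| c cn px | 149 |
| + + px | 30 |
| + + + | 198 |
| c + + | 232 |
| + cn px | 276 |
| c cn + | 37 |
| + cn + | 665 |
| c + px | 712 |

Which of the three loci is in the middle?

The two rarest classes, c cn + and + + px, are the double crossovers. Comparing them with the parentals, only the c allele has switched, so c is the middle locus and the order is px – c – cn.

c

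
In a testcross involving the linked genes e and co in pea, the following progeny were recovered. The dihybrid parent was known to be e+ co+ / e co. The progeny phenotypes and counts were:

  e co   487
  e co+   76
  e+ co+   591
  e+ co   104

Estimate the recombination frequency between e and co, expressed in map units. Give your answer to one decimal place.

14.3 map units

The recombinant classes are e+ co and e co+: 104 + 76 = 180.
Recombination frequency = 180/1258 = 0.1431 ≈ 14.3%, i.e. 14.3 map units.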